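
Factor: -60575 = -5^2*2423^1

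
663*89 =59007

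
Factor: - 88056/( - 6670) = 44028/3335 = 2^2*3^2*5^( - 1)* 23^ ( - 1)*29^( - 1)*1223^1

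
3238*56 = 181328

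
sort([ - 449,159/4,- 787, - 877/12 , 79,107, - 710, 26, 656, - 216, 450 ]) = [ - 787, - 710, - 449, - 216, - 877/12,26, 159/4,  79,107,450, 656] 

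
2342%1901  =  441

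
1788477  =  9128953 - 7340476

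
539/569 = 539/569 = 0.95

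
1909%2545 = 1909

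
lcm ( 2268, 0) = 0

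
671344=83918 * 8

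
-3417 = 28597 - 32014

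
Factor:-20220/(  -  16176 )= 5/4=2^(  -  2)*5^1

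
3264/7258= 1632/3629 = 0.45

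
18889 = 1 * 18889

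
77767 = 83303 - 5536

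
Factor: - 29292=-2^2*3^1 * 2441^1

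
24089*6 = 144534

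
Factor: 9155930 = 2^1*5^1*7^1*139^1*941^1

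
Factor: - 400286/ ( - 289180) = 2^(-1)*5^( - 1 )* 19^(-1 ) * 263^1=263/190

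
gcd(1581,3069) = 93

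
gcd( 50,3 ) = 1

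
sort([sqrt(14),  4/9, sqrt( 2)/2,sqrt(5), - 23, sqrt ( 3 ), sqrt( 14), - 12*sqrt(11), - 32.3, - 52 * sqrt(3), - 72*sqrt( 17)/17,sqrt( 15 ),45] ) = [ - 52*sqrt(3),  -  12 * sqrt(11), - 32.3, - 23, - 72 * sqrt(17 ) /17, 4/9,sqrt ( 2)/2, sqrt( 3 ), sqrt (5),sqrt (14), sqrt( 14),  sqrt(15 ),  45]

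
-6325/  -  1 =6325/1 = 6325.00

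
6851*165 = 1130415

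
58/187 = 58/187=0.31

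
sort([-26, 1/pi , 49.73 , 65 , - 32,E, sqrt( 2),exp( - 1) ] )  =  [ - 32, - 26, 1/pi,exp(-1 ),sqrt(2),E,  49.73,  65] 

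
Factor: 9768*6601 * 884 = 2^5*3^1*7^1*11^1*13^1*17^1*23^1*37^1*41^1 = 56999054112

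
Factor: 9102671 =181^1 * 50291^1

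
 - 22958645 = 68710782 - 91669427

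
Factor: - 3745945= -5^1*7^1 *19^1 * 43^1*131^1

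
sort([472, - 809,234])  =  [ - 809,234 , 472] 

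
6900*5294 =36528600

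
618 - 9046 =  - 8428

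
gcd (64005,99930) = 15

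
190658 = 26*7333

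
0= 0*53038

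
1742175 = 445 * 3915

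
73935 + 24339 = 98274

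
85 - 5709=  - 5624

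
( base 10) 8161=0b1111111100001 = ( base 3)102012021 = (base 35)6n6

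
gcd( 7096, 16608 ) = 8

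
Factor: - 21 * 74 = - 1554 = - 2^1 * 3^1 * 7^1 * 37^1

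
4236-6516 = -2280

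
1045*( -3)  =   - 3135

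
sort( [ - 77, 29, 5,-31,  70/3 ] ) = [ - 77, - 31, 5, 70/3, 29] 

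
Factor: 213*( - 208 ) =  - 2^4*3^1*13^1*71^1 = - 44304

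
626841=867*723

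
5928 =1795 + 4133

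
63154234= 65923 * 958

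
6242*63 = 393246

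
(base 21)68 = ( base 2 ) 10000110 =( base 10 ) 134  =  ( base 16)86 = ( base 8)206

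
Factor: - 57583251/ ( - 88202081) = 5234841/8018371 = 3^3*191^( - 1) * 41981^( - 1)*193883^1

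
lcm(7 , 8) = 56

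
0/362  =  0 =0.00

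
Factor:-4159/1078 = - 2^( - 1 )*7^ ( - 2)*11^( - 1 )*4159^1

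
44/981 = 44/981 = 0.04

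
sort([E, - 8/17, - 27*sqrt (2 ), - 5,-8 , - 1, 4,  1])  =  [  -  27  *sqrt(2) , - 8 , -5, - 1,  -  8/17,1 , E,4] 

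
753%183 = 21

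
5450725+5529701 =10980426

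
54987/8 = 54987/8 = 6873.38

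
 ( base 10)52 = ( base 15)37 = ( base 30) 1m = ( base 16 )34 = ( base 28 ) 1o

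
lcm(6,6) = 6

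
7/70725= 7/70725 = 0.00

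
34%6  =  4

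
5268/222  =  23 + 27/37 =23.73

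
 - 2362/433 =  - 2362/433 = - 5.45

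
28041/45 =623+2/15 = 623.13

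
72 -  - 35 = 107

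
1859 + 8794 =10653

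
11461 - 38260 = -26799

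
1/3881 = 1/3881 = 0.00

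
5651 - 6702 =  - 1051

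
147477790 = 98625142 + 48852648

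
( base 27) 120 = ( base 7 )2166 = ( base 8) 1417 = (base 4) 30033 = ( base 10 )783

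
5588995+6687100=12276095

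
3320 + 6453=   9773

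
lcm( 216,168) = 1512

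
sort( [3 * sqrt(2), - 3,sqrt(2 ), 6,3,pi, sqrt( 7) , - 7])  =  [ - 7,-3,sqrt( 2),sqrt ( 7),3, pi,3 * sqrt (2 ), 6]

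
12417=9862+2555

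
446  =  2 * 223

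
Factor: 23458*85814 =2013024812 = 2^2 * 37^1 * 107^1*317^1*401^1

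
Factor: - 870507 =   -  3^4 *11^1*977^1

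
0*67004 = 0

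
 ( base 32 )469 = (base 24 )7B1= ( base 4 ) 1003021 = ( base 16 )10c9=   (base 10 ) 4297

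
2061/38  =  2061/38 = 54.24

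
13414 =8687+4727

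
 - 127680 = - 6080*21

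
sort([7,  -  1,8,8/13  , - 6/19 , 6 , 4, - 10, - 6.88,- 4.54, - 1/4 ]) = [ - 10, - 6.88, - 4.54,-1, - 6/19, - 1/4, 8/13 , 4,6,  7, 8]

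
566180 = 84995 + 481185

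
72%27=18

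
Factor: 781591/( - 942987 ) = - 3^( - 1 )*53^1*14747^1 * 314329^ (-1) 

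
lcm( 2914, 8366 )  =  259346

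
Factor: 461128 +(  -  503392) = -42264 = -  2^3*3^2*587^1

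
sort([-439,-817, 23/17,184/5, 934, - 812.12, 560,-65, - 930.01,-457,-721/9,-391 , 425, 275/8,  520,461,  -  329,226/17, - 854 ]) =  [ - 930.01,-854, - 817, - 812.12,-457, - 439,-391, - 329, - 721/9, - 65, 23/17, 226/17,275/8, 184/5,425, 461, 520, 560,  934] 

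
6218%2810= 598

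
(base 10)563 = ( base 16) 233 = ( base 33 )h2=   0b1000110011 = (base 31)i5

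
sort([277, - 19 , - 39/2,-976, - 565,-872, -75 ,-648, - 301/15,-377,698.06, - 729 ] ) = [ -976, - 872, - 729, -648,-565,- 377, - 75,-301/15 ,- 39/2, - 19,277, 698.06]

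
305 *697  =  212585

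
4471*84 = 375564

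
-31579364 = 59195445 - 90774809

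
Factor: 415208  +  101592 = 2^6*5^2*17^1*19^1 = 516800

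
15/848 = 15/848 = 0.02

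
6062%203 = 175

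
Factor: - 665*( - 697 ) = 5^1 * 7^1*17^1*19^1*41^1  =  463505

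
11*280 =3080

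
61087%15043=915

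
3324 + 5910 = 9234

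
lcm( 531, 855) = 50445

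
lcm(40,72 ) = 360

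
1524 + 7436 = 8960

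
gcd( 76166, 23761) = 1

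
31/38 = 31/38 = 0.82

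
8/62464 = 1/7808 = 0.00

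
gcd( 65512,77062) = 2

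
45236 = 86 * 526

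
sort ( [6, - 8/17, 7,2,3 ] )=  [-8/17,  2, 3 , 6, 7] 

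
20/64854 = 10/32427 = 0.00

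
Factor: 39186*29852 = 1169780472 = 2^3 * 3^2*7^1*17^1*311^1*439^1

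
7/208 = 7/208 = 0.03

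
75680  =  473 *160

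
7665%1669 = 989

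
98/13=98/13 = 7.54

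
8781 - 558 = 8223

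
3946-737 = 3209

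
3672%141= 6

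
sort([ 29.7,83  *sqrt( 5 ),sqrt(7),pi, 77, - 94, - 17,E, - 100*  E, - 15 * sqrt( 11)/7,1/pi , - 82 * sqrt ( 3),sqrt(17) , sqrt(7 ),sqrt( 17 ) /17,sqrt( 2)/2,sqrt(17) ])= [ - 100*E, - 82*sqrt(3), - 94, - 17, - 15*sqrt ( 11) /7,sqrt( 17)/17,1/pi,  sqrt( 2) /2,sqrt( 7 ), sqrt( 7),E,pi, sqrt( 17),sqrt(17 ),29.7,77,  83*sqrt( 5)]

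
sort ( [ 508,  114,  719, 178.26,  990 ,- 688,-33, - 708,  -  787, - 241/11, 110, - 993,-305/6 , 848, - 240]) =[ - 993, - 787, - 708, - 688 , - 240, - 305/6 , - 33,- 241/11, 110, 114  ,  178.26, 508,719,848,990]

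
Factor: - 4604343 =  - 3^1*347^1*4423^1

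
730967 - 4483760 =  -3752793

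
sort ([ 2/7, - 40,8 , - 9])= [ - 40,-9, 2/7 , 8 ]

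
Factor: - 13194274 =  - 2^1 *37^1*  178301^1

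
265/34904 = 265/34904 = 0.01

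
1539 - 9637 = - 8098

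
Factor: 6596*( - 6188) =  - 40816048 = -  2^4*7^1*13^1*17^2 * 97^1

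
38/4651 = 38/4651= 0.01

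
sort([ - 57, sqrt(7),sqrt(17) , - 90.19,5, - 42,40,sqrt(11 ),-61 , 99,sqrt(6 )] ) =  [ - 90.19, -61, - 57, - 42,sqrt( 6),sqrt(7 ),sqrt ( 11 ),sqrt(17), 5,40,99] 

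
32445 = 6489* 5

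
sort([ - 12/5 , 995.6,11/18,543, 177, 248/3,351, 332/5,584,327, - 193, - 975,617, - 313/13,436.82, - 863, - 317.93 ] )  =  [ - 975 , - 863, - 317.93, -193, - 313/13,- 12/5, 11/18, 332/5,248/3,177,327,351, 436.82,543,  584,617 , 995.6] 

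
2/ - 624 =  - 1/312 = -  0.00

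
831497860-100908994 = 730588866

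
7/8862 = 1/1266 = 0.00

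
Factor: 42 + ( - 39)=3^1 = 3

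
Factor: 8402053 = 11^1*763823^1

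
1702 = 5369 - 3667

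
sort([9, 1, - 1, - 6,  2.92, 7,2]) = [ - 6, - 1, 1,2, 2.92,7,9]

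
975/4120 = 195/824 = 0.24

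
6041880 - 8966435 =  - 2924555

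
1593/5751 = 59/213= 0.28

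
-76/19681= - 76/19681 = - 0.00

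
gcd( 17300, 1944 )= 4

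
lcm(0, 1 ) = 0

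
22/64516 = 11/32258 = 0.00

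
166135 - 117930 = 48205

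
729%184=177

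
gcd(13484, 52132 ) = 4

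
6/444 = 1/74 = 0.01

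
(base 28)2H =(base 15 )4d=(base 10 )73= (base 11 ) 67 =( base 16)49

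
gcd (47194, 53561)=1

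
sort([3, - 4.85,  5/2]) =[-4.85, 5/2,  3]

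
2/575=2/575 = 0.00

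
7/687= 7/687 = 0.01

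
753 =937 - 184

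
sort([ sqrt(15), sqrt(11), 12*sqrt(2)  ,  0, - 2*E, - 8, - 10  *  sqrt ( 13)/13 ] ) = [ - 8, - 2*E, - 10*sqrt( 13)/13,0,sqrt(11 ),sqrt(15 ),12*sqrt( 2 ) ] 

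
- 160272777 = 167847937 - 328120714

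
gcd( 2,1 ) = 1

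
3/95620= 3/95620 = 0.00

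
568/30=18 + 14/15 = 18.93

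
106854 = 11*9714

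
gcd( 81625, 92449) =1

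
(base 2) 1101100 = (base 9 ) 130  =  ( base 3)11000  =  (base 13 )84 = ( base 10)108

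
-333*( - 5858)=1950714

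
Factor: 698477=13^2*4133^1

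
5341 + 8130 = 13471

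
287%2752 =287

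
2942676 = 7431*396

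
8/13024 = 1/1628  =  0.00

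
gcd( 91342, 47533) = 1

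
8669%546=479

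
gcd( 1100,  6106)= 2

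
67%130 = 67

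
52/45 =52/45=1.16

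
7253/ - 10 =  -7253/10 = - 725.30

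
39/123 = 13/41=0.32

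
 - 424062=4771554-5195616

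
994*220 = 218680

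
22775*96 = 2186400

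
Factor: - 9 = -3^2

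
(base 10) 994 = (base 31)112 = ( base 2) 1111100010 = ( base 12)6AA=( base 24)1HA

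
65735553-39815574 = 25919979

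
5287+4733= 10020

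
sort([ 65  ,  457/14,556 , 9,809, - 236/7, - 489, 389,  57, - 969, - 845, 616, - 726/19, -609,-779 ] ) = [ - 969, - 845, - 779, - 609,  -  489, - 726/19, - 236/7,9 , 457/14, 57,65,  389, 556, 616,809] 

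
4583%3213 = 1370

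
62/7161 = 2/231=0.01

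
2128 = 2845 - 717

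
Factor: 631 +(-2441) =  - 1810 = -  2^1*5^1 *181^1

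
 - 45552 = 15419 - 60971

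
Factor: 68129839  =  19^1*37^1*199^1*487^1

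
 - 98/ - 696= 49/348 = 0.14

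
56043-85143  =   - 29100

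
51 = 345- 294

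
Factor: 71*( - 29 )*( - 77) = 158543 = 7^1 *11^1*29^1 * 71^1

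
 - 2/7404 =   -  1 + 3701/3702 = - 0.00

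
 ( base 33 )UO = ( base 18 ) 326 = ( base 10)1014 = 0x3f6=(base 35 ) sy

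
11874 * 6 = 71244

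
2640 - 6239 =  - 3599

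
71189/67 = 71189/67= 1062.52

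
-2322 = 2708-5030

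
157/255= 157/255 =0.62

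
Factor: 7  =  7^1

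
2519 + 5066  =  7585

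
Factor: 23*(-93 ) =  - 3^1*23^1*31^1 = -2139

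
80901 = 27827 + 53074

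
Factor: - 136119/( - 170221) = 471/589 = 3^1*19^( - 1 )*31^(-1)*157^1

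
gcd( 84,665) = 7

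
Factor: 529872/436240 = 249/205 = 3^1*5^(-1)*41^( - 1 )*83^1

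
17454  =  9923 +7531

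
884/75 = 884/75 = 11.79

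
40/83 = 40/83 = 0.48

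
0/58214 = 0 = 0.00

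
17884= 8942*2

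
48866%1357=14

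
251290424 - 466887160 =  - 215596736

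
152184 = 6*25364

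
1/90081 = 1/90081  =  0.00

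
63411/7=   9058+5/7=9058.71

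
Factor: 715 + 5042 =3^1*19^1*101^1=5757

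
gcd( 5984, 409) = 1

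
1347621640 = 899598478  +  448023162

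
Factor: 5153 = 5153^1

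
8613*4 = 34452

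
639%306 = 27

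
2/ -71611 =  - 1 + 71609/71611 = -0.00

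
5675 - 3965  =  1710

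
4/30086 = 2/15043 = 0.00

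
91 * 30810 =2803710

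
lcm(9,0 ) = 0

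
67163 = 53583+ 13580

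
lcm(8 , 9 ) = 72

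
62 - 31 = 31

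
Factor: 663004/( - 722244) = -165751/180561 = -  3^(  -  1 )*83^1*139^( - 1 )*433^( -1)*1997^1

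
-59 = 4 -63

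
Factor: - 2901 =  -3^1*967^1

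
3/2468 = 3/2468 = 0.00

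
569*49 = 27881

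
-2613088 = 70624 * ( - 37) 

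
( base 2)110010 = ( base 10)50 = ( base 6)122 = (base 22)26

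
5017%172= 29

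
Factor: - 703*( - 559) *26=10217402 = 2^1 * 13^2*19^1*37^1 * 43^1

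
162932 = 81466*2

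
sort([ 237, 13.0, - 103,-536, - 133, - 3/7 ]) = [ - 536, - 133,-103, - 3/7,  13.0, 237 ] 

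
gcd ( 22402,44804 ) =22402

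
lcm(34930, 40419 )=2829330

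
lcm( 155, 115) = 3565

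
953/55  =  17 + 18/55 = 17.33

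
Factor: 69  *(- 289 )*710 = - 2^1 * 3^1*5^1*17^2*23^1  *71^1 = - 14158110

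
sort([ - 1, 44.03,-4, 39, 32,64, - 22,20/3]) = [  -  22,-4,-1, 20/3, 32, 39, 44.03 , 64] 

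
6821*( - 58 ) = -395618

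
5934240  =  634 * 9360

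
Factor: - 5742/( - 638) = 9 = 3^2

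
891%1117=891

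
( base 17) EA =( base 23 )ai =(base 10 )248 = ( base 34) 7a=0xF8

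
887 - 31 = 856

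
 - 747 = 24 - 771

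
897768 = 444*2022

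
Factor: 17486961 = 3^1*47^1*124021^1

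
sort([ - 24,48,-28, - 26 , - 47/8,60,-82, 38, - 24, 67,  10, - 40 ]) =[-82, - 40, - 28,-26, - 24,-24, - 47/8,10, 38,48, 60,  67 ]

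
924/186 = 154/31 = 4.97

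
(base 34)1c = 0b101110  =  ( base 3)1201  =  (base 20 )26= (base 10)46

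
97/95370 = 97/95370= 0.00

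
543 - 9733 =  - 9190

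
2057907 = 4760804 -2702897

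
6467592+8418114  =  14885706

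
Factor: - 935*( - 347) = 5^1*11^1 * 17^1*347^1 =324445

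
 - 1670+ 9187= 7517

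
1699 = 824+875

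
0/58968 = 0 = 0.00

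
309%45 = 39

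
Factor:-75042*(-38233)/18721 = 2869080786/18721 = 2^1*3^2*11^1*13^1 * 17^1 * 97^ ( - 1)* 173^1*193^( - 1)*379^1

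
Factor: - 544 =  - 2^5*17^1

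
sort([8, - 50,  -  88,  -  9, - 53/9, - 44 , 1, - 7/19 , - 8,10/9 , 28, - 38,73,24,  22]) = [-88, - 50, - 44, - 38, - 9 , - 8  , - 53/9, - 7/19 , 1,10/9 , 8, 22,  24,28,73]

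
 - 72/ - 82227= 24/27409=0.00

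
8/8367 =8/8367=0.00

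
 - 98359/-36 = 2732 + 7/36= 2732.19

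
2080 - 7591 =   -  5511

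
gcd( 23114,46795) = 7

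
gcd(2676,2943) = 3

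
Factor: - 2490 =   -  2^1*3^1 * 5^1*83^1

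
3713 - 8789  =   - 5076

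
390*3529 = 1376310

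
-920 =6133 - 7053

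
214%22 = 16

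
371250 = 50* 7425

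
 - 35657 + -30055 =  -65712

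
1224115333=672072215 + 552043118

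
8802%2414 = 1560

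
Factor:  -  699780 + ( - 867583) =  - 7^2 * 29^1*1103^1 = - 1567363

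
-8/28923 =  - 1 + 28915/28923 = -0.00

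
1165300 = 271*4300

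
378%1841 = 378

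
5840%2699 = 442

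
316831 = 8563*37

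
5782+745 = 6527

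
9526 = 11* 866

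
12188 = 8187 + 4001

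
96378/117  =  823 + 29/39 = 823.74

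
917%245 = 182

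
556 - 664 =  - 108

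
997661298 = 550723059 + 446938239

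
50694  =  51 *994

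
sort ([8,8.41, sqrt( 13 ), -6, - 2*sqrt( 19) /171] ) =[ - 6,  -  2*sqrt( 19) /171, sqrt( 13),  8 , 8.41] 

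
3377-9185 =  - 5808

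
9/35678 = 9/35678 = 0.00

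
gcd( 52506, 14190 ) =6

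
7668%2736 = 2196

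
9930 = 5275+4655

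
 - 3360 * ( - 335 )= 1125600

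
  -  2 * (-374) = 748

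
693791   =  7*99113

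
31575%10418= 321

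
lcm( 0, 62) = 0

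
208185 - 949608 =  - 741423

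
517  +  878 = 1395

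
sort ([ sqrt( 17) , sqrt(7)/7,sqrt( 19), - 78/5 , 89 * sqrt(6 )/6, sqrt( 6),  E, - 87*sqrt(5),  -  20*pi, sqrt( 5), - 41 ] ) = [ - 87*  sqrt (5),  -  20*pi,-41,  -  78/5, sqrt(7)/7, sqrt( 5 ),sqrt( 6), E, sqrt(17 ),sqrt( 19), 89*sqrt(6)/6]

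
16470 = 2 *8235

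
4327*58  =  250966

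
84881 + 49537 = 134418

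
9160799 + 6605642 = 15766441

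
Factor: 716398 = 2^1* 181^1 * 1979^1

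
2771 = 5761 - 2990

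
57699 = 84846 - 27147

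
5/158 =5/158=   0.03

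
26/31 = 26/31 = 0.84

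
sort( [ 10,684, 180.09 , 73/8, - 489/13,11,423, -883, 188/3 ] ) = [ - 883, - 489/13,73/8,10,11,188/3,180.09 , 423,684 ] 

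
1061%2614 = 1061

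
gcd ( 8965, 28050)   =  55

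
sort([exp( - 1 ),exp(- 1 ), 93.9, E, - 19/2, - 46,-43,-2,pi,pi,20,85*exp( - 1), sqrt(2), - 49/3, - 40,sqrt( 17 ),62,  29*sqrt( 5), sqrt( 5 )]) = [-46,- 43,  -  40,- 49/3, - 19/2,- 2,exp( - 1 ),exp( - 1),sqrt( 2),sqrt( 5 ), E,pi,pi, sqrt( 17 )  ,  20, 85*exp( - 1 ),62, 29*sqrt ( 5), 93.9 ]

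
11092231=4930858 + 6161373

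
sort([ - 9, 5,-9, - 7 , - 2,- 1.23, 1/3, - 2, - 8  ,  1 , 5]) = [- 9,-9, -8, - 7, - 2, - 2,- 1.23, 1/3, 1,  5, 5 ]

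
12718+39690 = 52408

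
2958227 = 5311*557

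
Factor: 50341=50341^1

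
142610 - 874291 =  - 731681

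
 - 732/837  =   - 1 + 35/279 = -  0.87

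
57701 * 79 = 4558379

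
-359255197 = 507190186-866445383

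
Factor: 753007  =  753007^1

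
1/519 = 1/519  =  0.00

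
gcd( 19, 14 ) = 1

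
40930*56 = 2292080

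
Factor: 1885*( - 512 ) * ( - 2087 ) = 2^9*5^1*13^1*29^1*2087^1 = 2014205440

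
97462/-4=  - 24366 + 1/2 = -  24365.50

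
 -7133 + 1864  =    -  5269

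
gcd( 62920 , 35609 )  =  1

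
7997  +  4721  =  12718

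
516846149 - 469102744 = 47743405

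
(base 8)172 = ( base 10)122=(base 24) 52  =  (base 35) 3H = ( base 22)5c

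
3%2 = 1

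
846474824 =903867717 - 57392893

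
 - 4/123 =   -  1+119/123 = - 0.03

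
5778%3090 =2688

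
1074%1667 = 1074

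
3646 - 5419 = - 1773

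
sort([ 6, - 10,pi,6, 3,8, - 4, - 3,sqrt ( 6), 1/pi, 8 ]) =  [ - 10, - 4, - 3, 1/pi,sqrt( 6 ), 3,pi, 6, 6, 8, 8] 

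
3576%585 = 66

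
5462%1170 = 782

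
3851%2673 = 1178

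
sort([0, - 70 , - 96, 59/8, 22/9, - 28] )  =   [ - 96,-70,-28,0,22/9 , 59/8]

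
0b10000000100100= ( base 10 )8228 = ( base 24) e6k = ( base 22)h00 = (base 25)D43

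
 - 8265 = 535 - 8800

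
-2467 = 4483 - 6950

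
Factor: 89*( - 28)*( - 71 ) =176932 = 2^2 * 7^1*71^1*89^1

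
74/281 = 74/281 = 0.26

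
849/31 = 849/31 = 27.39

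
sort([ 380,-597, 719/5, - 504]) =[ - 597, - 504,719/5 , 380]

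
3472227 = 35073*99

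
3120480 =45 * 69344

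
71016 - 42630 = 28386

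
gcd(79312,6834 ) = 2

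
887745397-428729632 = 459015765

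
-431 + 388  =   - 43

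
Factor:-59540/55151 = -2^2*5^1*13^1 *131^(-1) *229^1*421^( - 1) 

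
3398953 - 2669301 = 729652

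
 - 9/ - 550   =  9/550 = 0.02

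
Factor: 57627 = 3^2*19^1*337^1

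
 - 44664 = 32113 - 76777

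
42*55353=2324826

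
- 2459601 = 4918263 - 7377864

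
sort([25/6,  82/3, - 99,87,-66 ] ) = [ - 99,- 66 , 25/6, 82/3, 87 ] 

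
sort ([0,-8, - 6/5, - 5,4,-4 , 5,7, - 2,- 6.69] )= [ -8, - 6.69, -5, - 4,-2, - 6/5,0,4,  5 , 7]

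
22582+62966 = 85548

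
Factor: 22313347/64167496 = 2^( - 3 )*7^1 *337^( - 1)* 23801^( - 1)*3187621^1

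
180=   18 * 10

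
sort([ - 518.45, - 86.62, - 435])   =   [ - 518.45, - 435, - 86.62]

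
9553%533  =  492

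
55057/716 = 55057/716 =76.90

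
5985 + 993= 6978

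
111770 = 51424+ 60346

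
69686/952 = 73 + 95/476 = 73.20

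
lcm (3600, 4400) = 39600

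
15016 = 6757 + 8259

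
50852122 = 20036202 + 30815920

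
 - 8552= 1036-9588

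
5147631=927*5553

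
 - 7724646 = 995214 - 8719860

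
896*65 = 58240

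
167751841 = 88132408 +79619433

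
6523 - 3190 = 3333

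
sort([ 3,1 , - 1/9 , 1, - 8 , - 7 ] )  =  [ - 8, - 7  , - 1/9, 1,1 , 3 ] 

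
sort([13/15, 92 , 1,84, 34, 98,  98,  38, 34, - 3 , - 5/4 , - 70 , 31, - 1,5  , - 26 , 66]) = [ - 70, - 26, - 3, - 5/4, - 1, 13/15, 1, 5,31, 34, 34 , 38 , 66, 84, 92,98 , 98 ] 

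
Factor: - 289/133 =- 7^( -1) * 17^2*19^( - 1)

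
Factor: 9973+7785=17758  =  2^1*13^1*683^1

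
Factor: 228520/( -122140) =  - 58/31 = - 2^1*29^1*31^ ( - 1) 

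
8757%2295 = 1872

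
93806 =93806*1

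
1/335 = 1/335 = 0.00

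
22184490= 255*86998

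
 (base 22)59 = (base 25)4j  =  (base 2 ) 1110111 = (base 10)119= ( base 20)5J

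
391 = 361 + 30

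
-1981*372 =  - 736932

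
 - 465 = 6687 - 7152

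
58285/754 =77 + 227/754 = 77.30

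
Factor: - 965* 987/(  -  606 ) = 2^(-1) * 5^1 * 7^1*47^1*101^(  -  1)*193^1 = 317485/202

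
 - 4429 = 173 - 4602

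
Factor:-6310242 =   -  2^1*3^2 * 19^1* 18451^1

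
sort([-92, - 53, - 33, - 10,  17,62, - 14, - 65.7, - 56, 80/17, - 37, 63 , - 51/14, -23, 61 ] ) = [-92, - 65.7, - 56,- 53, - 37, - 33, - 23, - 14, - 10,-51/14, 80/17,17,61, 62, 63 ] 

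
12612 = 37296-24684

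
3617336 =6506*556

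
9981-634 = 9347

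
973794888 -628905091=344889797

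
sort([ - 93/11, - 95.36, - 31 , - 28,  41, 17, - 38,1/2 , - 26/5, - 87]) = [  -  95.36, - 87, - 38, - 31, - 28, - 93/11, - 26/5,  1/2 , 17,41]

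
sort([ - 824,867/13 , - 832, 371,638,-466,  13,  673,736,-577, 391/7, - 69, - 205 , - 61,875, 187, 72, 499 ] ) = [-832, - 824,  -  577, - 466, - 205,-69,  -  61, 13,391/7, 867/13,  72, 187, 371,499,638, 673,  736, 875]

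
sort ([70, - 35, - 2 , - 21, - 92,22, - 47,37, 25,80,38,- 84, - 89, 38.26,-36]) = [ - 92, - 89, - 84,-47, - 36, - 35,  -  21,  -  2,22,25,  37,38,38.26,  70, 80 ]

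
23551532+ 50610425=74161957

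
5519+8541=14060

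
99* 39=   3861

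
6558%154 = 90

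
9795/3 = 3265 = 3265.00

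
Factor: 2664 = 2^3*3^2*37^1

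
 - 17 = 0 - 17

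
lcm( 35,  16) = 560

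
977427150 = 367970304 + 609456846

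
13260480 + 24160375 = 37420855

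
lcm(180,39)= 2340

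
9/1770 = 3/590 = 0.01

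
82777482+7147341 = 89924823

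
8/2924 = 2/731  =  0.00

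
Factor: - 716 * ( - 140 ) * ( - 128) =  - 2^11*5^1 * 7^1 * 179^1 =- 12830720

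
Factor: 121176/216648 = 33/59= 3^1*11^1*59^( - 1 ) 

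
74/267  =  74/267 = 0.28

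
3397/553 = 6 + 1/7 = 6.14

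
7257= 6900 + 357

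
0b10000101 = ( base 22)61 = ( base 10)133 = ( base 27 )4p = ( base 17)7E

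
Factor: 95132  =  2^2 * 17^1 * 1399^1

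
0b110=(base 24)6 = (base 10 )6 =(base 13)6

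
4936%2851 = 2085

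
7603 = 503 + 7100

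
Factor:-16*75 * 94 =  - 2^5*3^1*5^2 *47^1= - 112800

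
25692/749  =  25692/749 =34.30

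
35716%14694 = 6328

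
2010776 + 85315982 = 87326758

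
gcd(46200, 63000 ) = 4200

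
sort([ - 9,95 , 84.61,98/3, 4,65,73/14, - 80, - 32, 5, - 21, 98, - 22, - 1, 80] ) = [ - 80, - 32 ,-22, - 21,-9, - 1,4,5, 73/14,98/3,65, 80,84.61,95,98]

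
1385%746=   639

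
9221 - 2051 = 7170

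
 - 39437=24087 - 63524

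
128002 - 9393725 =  -9265723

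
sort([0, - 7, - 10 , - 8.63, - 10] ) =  [ - 10, - 10, - 8.63, - 7, 0]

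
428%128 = 44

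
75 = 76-1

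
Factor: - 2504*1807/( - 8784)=565591/1098 = 2^(-1)*3^ ( - 2 )*13^1 * 61^( - 1) * 139^1 * 313^1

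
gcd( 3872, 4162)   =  2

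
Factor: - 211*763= - 160993 = -7^1*109^1*211^1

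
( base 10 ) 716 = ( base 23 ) 183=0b1011001100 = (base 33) LN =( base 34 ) L2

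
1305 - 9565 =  - 8260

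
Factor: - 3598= - 2^1*7^1*257^1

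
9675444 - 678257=8997187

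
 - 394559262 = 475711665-870270927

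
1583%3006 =1583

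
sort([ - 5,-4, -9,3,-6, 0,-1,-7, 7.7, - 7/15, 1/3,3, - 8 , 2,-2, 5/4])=[-9,- 8, - 7,- 6, - 5,-4, - 2,-1,  -  7/15,0,1/3,5/4 , 2,3,3, 7.7] 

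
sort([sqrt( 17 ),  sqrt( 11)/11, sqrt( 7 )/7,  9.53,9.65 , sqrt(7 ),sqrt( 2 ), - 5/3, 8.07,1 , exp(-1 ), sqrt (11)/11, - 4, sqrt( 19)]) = [ - 4, - 5/3,  sqrt( 11)/11,sqrt( 11 )/11, exp( - 1),  sqrt( 7) /7,  1,  sqrt(2), sqrt(7 ),sqrt( 17),sqrt( 19 ),8.07, 9.53, 9.65] 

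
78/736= 39/368 = 0.11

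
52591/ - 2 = - 52591/2 = - 26295.50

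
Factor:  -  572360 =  - 2^3*5^1*41^1*349^1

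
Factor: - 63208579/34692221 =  - 7^2*1289971^1*34692221^(  -  1)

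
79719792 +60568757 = 140288549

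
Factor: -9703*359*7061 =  - 24596124997 = - 23^1 * 31^1*307^1*313^1*359^1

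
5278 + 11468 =16746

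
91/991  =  91/991 = 0.09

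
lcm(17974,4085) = 89870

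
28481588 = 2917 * 9764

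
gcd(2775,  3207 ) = 3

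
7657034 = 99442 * 77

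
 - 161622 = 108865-270487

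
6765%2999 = 767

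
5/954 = 5/954 = 0.01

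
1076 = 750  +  326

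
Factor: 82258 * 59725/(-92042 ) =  - 5^2*11^1 * 2389^1 *3739^1*46021^( - 1) = - 2456429525/46021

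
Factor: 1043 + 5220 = 6263^1 = 6263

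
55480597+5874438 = 61355035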